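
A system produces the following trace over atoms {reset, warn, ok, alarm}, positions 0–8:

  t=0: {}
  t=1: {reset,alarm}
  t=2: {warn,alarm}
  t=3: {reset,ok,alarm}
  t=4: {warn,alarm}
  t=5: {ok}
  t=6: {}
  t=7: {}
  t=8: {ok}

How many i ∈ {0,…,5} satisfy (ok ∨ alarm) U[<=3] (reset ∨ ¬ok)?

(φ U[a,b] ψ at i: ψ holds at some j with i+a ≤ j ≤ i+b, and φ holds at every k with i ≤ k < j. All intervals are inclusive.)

Evaluate at each i in [0,5]:
  i=0: ✓ (rhs at j=0)
  i=1: ✓ (rhs at j=1)
  i=2: ✓ (rhs at j=2)
  i=3: ✓ (rhs at j=3)
  i=4: ✓ (rhs at j=4)
  i=5: ✓ (rhs at j=6; lhs holds on [5,5])
Positions where it holds: {0, 1, 2, 3, 4, 5} → 6.

6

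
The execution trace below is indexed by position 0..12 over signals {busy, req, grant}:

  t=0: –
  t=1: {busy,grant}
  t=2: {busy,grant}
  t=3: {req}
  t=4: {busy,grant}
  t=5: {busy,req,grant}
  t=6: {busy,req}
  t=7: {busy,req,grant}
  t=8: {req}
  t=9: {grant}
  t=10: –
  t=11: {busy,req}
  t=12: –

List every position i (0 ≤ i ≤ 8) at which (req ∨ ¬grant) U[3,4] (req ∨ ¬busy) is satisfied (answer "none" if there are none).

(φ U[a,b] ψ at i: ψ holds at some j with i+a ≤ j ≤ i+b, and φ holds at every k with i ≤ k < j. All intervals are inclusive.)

5, 6

Evaluate at each i in [0,8]:
  i=0: ✗ (lhs fails at k=1 before rhs at j=3)
  i=1: ✗ (lhs fails at k=1 before rhs at j=5)
  i=2: ✗ (lhs fails at k=2 before rhs at j=5)
  i=3: ✗ (lhs fails at k=4 before rhs at j=6)
  i=4: ✗ (lhs fails at k=4 before rhs at j=7)
  i=5: ✓ (rhs at j=8; lhs holds on [5,7])
  i=6: ✓ (rhs at j=9; lhs holds on [6,8])
  i=7: ✗ (lhs fails at k=9 before rhs at j=10)
  i=8: ✗ (lhs fails at k=9 before rhs at j=11)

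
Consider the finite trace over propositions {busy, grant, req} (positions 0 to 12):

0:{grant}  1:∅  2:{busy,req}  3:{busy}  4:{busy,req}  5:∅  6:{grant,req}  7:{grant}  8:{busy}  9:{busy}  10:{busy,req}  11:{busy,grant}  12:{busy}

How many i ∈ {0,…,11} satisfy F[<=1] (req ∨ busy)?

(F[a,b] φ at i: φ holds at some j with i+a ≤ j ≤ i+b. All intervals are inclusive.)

11

Evaluate at each i in [0,11]:
  i=0: ✗ (none in [0,1])
  i=1: ✓ (witness j=2)
  i=2: ✓ (witness j=2)
  i=3: ✓ (witness j=3)
  i=4: ✓ (witness j=4)
  i=5: ✓ (witness j=6)
  i=6: ✓ (witness j=6)
  i=7: ✓ (witness j=8)
  i=8: ✓ (witness j=8)
  i=9: ✓ (witness j=9)
  i=10: ✓ (witness j=10)
  i=11: ✓ (witness j=11)
Positions where it holds: {1, 2, 3, 4, 5, 6, 7, 8, 9, 10, 11} → 11.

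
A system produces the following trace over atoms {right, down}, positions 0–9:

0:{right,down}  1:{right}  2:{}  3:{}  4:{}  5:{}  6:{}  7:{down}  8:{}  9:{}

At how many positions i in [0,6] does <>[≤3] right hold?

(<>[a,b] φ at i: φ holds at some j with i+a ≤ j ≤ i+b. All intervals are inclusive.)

Evaluate at each i in [0,6]:
  i=0: ✓ (witness j=0)
  i=1: ✓ (witness j=1)
  i=2: ✗ (none in [2,5])
  i=3: ✗ (none in [3,6])
  i=4: ✗ (none in [4,7])
  i=5: ✗ (none in [5,8])
  i=6: ✗ (none in [6,9])
Positions where it holds: {0, 1} → 2.

2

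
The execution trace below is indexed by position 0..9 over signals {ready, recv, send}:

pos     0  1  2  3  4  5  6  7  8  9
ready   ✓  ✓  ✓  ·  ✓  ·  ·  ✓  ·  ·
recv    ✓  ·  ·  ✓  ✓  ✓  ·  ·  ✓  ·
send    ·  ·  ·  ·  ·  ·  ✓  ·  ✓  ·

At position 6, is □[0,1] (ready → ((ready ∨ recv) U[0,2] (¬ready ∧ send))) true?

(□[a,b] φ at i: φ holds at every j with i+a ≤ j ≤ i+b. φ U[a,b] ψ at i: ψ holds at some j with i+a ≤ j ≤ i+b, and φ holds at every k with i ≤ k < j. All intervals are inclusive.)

True

Check (ready → ((ready ∨ recv) U[0,2] (¬ready ∧ send))) at every j in [6,7]:
  j=6: antecedent false → ✓
  j=7: antecedent true; consequent holds → ✓
All positions satisfy it → formula holds.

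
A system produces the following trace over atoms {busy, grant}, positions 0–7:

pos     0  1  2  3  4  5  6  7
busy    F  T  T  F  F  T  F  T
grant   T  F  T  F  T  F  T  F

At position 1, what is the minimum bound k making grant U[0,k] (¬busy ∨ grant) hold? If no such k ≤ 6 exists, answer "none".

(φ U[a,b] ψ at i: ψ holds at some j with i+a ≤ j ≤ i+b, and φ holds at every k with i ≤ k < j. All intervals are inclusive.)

none

Need earliest j ≥ 1 with (¬busy ∨ grant), and grant at every k in [1,j-1].
  j=1: rhs fails.
  j=2: rhs holds but lhs fails at k=1.
  j=3: rhs holds but lhs fails at k=1.
  j=4: rhs holds but lhs fails at k=1.
  j=5: rhs fails.
  j=6: rhs holds but lhs fails at k=1.
  j=7: rhs fails.
No witness within the range → none.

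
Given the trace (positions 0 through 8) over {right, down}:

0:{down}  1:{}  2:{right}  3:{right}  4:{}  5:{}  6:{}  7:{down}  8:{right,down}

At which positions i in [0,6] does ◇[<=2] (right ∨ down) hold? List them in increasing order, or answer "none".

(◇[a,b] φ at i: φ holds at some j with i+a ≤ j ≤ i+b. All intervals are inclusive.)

0, 1, 2, 3, 5, 6

Evaluate at each i in [0,6]:
  i=0: ✓ (witness j=0)
  i=1: ✓ (witness j=2)
  i=2: ✓ (witness j=2)
  i=3: ✓ (witness j=3)
  i=4: ✗ (none in [4,6])
  i=5: ✓ (witness j=7)
  i=6: ✓ (witness j=7)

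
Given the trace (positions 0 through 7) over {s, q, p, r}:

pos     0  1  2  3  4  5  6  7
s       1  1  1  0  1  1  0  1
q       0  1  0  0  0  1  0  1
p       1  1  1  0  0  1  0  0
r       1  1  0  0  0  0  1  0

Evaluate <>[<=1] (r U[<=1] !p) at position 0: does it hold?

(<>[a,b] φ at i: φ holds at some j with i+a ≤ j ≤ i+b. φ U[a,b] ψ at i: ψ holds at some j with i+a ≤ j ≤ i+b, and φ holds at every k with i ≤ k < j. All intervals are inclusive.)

Does not hold

Check (r U[<=1] !p) at each j in [0,1]:
  j=0: fails
  j=1: fails
No position in the window satisfies it → formula fails.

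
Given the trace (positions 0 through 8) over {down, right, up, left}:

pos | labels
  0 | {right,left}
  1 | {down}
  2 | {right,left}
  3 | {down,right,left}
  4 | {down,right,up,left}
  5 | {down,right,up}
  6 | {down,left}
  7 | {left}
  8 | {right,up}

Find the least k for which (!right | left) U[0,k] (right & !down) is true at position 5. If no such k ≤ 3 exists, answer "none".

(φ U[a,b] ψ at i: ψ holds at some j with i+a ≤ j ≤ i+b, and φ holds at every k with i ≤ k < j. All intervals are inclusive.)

Need earliest j ≥ 5 with (right & !down), and (!right | left) at every k in [5,j-1].
  j=5: rhs fails.
  j=6: rhs fails.
  j=7: rhs fails.
  j=8: rhs holds but lhs fails at k=5.
No witness within the range → none.

none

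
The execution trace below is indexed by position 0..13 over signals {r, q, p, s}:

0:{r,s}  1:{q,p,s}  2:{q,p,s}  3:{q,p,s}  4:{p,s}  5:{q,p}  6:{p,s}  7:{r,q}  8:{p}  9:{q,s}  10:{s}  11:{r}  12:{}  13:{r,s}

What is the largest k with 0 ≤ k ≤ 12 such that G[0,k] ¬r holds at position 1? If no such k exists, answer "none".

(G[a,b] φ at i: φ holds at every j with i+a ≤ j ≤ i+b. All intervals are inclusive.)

¬r must hold from j=1 onward; find where it first fails.
  j=1: holds
  j=2: holds
  j=3: holds
  j=4: holds
  j=5: holds
  j=6: holds
  j=7: fails
Holds on [1,6], so largest k = 5.

5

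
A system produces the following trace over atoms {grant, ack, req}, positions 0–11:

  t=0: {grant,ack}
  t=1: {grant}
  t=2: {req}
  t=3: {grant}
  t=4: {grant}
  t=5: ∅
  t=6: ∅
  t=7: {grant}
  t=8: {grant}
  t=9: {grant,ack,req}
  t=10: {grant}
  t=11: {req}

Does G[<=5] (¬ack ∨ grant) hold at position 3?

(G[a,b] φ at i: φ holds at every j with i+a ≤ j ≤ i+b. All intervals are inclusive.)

Check (¬ack ∨ grant) at every j in [3,8]:
  j=3: true
  j=4: true
  j=5: true
  j=6: true
  j=7: true
  j=8: true
All positions satisfy it → formula holds.

True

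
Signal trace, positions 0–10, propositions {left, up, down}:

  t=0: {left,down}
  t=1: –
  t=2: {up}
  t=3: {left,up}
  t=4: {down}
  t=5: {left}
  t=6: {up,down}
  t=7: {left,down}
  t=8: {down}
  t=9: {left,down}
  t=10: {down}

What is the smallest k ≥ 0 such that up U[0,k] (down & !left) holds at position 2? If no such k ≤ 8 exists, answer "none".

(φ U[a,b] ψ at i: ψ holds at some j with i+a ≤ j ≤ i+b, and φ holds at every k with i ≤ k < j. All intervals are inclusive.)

Need earliest j ≥ 2 with (down & !left), and up at every k in [2,j-1].
  j=2: rhs fails.
  j=3: rhs fails.
  j=4: rhs holds; lhs holds on [2,3]. k = 2.

2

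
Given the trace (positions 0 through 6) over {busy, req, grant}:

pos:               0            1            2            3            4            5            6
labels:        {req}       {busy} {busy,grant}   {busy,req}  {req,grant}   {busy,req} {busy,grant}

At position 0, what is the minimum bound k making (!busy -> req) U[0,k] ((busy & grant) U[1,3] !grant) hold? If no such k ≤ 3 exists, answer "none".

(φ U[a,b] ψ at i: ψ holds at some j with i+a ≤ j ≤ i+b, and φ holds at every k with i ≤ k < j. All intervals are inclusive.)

2

Need earliest j ≥ 0 with ((busy & grant) U[1,3] !grant), and (!busy -> req) at every k in [0,j-1].
  j=0: rhs fails.
  j=1: rhs fails.
  j=2: rhs holds; lhs holds on [0,1]. k = 2.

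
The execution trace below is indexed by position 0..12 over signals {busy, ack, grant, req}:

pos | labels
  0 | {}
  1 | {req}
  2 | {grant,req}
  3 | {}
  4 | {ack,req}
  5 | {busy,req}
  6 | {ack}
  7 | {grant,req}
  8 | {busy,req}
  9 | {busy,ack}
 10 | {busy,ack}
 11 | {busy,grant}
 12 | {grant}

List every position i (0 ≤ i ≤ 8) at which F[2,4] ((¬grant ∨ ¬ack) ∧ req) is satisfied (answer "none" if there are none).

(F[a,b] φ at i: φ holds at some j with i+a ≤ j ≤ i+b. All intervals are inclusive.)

Evaluate at each i in [0,8]:
  i=0: ✓ (witness j=2)
  i=1: ✓ (witness j=4)
  i=2: ✓ (witness j=4)
  i=3: ✓ (witness j=5)
  i=4: ✓ (witness j=7)
  i=5: ✓ (witness j=7)
  i=6: ✓ (witness j=8)
  i=7: ✗ (none in [9,11])
  i=8: ✗ (none in [10,12])

0, 1, 2, 3, 4, 5, 6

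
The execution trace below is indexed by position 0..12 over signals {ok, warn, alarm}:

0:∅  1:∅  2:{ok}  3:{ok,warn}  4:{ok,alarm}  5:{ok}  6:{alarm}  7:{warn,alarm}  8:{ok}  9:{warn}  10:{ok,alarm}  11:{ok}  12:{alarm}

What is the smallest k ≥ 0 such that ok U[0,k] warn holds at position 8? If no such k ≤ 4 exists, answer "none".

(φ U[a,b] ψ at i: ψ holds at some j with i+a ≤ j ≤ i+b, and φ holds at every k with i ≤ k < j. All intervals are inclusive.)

1

Need earliest j ≥ 8 with warn, and ok at every k in [8,j-1].
  j=8: rhs fails.
  j=9: rhs holds; lhs holds on [8,8]. k = 1.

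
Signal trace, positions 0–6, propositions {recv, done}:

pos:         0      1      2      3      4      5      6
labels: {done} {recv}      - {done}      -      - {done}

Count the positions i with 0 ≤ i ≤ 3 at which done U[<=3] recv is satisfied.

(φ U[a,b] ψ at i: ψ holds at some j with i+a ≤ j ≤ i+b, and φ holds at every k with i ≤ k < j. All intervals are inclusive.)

2

Evaluate at each i in [0,3]:
  i=0: ✓ (rhs at j=1; lhs holds on [0,0])
  i=1: ✓ (rhs at j=1)
  i=2: ✗ (no rhs in [2,5])
  i=3: ✗ (no rhs in [3,6])
Positions where it holds: {0, 1} → 2.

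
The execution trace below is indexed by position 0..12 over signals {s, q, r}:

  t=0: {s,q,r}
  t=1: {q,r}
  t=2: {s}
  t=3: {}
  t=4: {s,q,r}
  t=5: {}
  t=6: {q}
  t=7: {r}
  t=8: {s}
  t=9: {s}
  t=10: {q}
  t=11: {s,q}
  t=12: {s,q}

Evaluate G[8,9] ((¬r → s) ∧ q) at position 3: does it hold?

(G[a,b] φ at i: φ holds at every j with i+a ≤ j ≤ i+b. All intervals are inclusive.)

Check ((¬r → s) ∧ q) at every j in [11,12]:
  j=11: true
  j=12: true
All positions satisfy it → formula holds.

Holds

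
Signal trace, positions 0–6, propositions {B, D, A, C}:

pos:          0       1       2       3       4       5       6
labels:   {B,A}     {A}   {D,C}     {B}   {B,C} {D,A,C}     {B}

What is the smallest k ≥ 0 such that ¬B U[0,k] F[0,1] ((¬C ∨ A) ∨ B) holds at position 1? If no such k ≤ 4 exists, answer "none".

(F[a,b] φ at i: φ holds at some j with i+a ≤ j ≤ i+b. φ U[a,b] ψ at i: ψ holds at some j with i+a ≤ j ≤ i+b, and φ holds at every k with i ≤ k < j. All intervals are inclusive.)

Need earliest j ≥ 1 with F[0,1] ((¬C ∨ A) ∨ B), and ¬B at every k in [1,j-1].
  j=1: rhs holds (empty prefix). k = 0.

0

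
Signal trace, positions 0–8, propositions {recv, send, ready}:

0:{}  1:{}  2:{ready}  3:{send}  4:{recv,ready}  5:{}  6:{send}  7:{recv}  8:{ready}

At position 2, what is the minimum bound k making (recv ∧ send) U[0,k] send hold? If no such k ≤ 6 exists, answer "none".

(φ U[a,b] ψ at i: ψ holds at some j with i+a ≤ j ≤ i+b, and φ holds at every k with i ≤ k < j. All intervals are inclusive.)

none

Need earliest j ≥ 2 with send, and (recv ∧ send) at every k in [2,j-1].
  j=2: rhs fails.
  j=3: rhs holds but lhs fails at k=2.
  j=4: rhs fails.
  j=5: rhs fails.
  j=6: rhs holds but lhs fails at k=2.
  j=7: rhs fails.
  j=8: rhs fails.
No witness within the range → none.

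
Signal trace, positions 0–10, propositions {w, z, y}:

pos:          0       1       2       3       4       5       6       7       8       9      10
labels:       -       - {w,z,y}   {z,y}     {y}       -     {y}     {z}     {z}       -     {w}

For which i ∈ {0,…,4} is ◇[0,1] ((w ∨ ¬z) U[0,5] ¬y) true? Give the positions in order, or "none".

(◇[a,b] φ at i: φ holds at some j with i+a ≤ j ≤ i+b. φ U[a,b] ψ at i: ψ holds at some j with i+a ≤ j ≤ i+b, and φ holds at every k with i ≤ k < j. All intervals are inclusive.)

Evaluate at each i in [0,4]:
  i=0: ✓ (witness j=0)
  i=1: ✓ (witness j=1)
  i=2: ✗ (none in [2,3])
  i=3: ✓ (witness j=4)
  i=4: ✓ (witness j=4)

0, 1, 3, 4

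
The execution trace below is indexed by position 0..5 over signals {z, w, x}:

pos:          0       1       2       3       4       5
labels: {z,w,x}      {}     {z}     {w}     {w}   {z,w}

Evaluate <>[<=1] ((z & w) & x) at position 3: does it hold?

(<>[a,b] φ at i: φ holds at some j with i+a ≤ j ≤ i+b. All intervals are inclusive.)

Check ((z & w) & x) at each j in [3,4]:
  j=3: false
  j=4: false
No position in the window satisfies it → formula fails.

No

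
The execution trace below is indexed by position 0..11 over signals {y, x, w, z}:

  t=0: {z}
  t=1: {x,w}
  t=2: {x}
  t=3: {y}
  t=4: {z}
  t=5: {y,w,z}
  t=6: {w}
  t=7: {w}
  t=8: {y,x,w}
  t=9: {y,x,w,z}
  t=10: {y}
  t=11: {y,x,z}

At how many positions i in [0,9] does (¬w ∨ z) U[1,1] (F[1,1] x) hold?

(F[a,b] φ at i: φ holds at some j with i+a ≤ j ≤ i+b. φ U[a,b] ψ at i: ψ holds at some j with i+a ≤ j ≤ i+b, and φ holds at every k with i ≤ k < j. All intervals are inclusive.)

2

Evaluate at each i in [0,9]:
  i=0: ✓ (rhs at j=1; lhs holds on [0,0])
  i=1: ✗ (no rhs in [2,2])
  i=2: ✗ (no rhs in [3,3])
  i=3: ✗ (no rhs in [4,4])
  i=4: ✗ (no rhs in [5,5])
  i=5: ✗ (no rhs in [6,6])
  i=6: ✗ (lhs fails at k=6 before rhs at j=7)
  i=7: ✗ (lhs fails at k=7 before rhs at j=8)
  i=8: ✗ (no rhs in [9,9])
  i=9: ✓ (rhs at j=10; lhs holds on [9,9])
Positions where it holds: {0, 9} → 2.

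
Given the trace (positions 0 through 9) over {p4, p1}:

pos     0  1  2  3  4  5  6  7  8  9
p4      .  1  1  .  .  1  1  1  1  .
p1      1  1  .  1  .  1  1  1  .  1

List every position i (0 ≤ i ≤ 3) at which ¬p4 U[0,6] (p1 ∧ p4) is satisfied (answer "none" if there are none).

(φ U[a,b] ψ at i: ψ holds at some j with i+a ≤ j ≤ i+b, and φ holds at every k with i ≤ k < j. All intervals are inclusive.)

0, 1, 3

Evaluate at each i in [0,3]:
  i=0: ✓ (rhs at j=1; lhs holds on [0,0])
  i=1: ✓ (rhs at j=1)
  i=2: ✗ (lhs fails at k=2 before rhs at j=5)
  i=3: ✓ (rhs at j=5; lhs holds on [3,4])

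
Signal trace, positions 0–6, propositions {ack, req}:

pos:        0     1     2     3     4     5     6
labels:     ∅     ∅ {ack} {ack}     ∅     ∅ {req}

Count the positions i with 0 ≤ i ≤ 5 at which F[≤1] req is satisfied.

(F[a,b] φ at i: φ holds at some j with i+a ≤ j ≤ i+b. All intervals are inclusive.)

Evaluate at each i in [0,5]:
  i=0: ✗ (none in [0,1])
  i=1: ✗ (none in [1,2])
  i=2: ✗ (none in [2,3])
  i=3: ✗ (none in [3,4])
  i=4: ✗ (none in [4,5])
  i=5: ✓ (witness j=6)
Positions where it holds: {5} → 1.

1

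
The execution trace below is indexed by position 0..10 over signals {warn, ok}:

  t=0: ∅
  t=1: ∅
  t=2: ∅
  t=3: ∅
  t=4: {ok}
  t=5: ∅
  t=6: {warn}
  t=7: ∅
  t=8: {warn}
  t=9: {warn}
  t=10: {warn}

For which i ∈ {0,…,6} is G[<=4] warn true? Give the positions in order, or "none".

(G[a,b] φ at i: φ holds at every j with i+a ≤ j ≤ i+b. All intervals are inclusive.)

none

Evaluate at each i in [0,6]:
  i=0: ✗ (fails at j=0)
  i=1: ✗ (fails at j=1)
  i=2: ✗ (fails at j=2)
  i=3: ✗ (fails at j=3)
  i=4: ✗ (fails at j=4)
  i=5: ✗ (fails at j=5)
  i=6: ✗ (fails at j=7)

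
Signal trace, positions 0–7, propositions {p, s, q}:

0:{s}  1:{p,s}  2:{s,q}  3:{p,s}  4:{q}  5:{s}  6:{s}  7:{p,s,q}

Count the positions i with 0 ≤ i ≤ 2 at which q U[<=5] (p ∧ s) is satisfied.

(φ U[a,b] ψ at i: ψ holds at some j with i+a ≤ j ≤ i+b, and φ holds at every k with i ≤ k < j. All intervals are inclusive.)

Evaluate at each i in [0,2]:
  i=0: ✗ (lhs fails at k=0 before rhs at j=1)
  i=1: ✓ (rhs at j=1)
  i=2: ✓ (rhs at j=3; lhs holds on [2,2])
Positions where it holds: {1, 2} → 2.

2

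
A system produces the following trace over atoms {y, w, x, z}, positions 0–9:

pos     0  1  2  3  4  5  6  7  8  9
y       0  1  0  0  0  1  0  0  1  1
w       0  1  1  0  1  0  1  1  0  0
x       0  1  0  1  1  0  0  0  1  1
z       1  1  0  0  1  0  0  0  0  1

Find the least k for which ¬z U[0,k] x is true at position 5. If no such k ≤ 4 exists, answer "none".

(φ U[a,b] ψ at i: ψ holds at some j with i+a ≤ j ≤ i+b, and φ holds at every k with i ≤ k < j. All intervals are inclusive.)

3

Need earliest j ≥ 5 with x, and ¬z at every k in [5,j-1].
  j=5: rhs fails.
  j=6: rhs fails.
  j=7: rhs fails.
  j=8: rhs holds; lhs holds on [5,7]. k = 3.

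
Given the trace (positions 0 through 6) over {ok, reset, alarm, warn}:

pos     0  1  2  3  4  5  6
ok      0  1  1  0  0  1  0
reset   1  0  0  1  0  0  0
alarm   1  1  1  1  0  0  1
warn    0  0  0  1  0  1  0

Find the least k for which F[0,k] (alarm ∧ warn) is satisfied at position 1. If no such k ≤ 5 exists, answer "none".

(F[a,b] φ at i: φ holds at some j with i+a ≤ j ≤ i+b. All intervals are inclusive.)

2

Scan j = 1,2,… for (alarm ∧ warn):
  j=1: fails
  j=2: fails
  j=3: holds
First hit at j=3, so smallest k = 3-1 = 2.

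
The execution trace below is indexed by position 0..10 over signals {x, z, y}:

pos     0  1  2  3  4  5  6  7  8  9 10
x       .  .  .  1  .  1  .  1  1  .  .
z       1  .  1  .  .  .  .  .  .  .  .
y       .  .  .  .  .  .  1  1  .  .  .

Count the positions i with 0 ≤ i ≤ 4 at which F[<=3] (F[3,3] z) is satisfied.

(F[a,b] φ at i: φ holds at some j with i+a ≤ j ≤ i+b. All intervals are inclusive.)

Evaluate at each i in [0,4]:
  i=0: ✗ (none in [0,3])
  i=1: ✗ (none in [1,4])
  i=2: ✗ (none in [2,5])
  i=3: ✗ (none in [3,6])
  i=4: ✗ (none in [4,7])
Positions where it holds: {} → 0.

0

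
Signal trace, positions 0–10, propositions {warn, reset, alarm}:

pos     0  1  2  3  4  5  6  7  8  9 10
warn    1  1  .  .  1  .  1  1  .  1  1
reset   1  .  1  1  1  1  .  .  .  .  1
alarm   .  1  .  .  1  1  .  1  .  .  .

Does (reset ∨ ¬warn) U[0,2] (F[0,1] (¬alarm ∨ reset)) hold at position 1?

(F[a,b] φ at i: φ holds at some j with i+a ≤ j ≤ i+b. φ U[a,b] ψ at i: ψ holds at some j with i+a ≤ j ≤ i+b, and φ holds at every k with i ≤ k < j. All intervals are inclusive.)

Holds

Need some j in [1,3] with F[0,1] (¬alarm ∨ reset), and (reset ∨ ¬warn) at every k in [1,j-1].
  j=1: F[0,1] (¬alarm ∨ reset) holds; no prefix to check → satisfied.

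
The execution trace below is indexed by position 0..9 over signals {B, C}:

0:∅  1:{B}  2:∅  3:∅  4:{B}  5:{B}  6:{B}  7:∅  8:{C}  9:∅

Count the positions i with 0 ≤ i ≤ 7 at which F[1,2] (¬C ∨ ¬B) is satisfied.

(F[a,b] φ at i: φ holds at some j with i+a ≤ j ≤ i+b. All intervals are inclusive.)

8

Evaluate at each i in [0,7]:
  i=0: ✓ (witness j=1)
  i=1: ✓ (witness j=2)
  i=2: ✓ (witness j=3)
  i=3: ✓ (witness j=4)
  i=4: ✓ (witness j=5)
  i=5: ✓ (witness j=6)
  i=6: ✓ (witness j=7)
  i=7: ✓ (witness j=8)
Positions where it holds: {0, 1, 2, 3, 4, 5, 6, 7} → 8.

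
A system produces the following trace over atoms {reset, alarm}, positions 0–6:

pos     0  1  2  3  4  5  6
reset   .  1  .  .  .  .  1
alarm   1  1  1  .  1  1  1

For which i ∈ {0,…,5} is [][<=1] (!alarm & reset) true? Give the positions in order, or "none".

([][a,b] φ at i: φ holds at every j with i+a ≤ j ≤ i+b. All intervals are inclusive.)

none

Evaluate at each i in [0,5]:
  i=0: ✗ (fails at j=0)
  i=1: ✗ (fails at j=1)
  i=2: ✗ (fails at j=2)
  i=3: ✗ (fails at j=3)
  i=4: ✗ (fails at j=4)
  i=5: ✗ (fails at j=5)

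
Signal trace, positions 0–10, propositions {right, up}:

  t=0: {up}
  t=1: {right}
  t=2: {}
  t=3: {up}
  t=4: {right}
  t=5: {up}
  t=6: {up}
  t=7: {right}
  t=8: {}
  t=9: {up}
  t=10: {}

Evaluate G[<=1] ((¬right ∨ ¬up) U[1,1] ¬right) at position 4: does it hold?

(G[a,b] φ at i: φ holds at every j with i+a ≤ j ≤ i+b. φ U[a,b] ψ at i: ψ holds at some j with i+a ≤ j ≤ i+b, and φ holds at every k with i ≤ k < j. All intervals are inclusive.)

Yes

Check ((¬right ∨ ¬up) U[1,1] ¬right) at every j in [4,5]:
  j=4: holds
  j=5: holds
All positions satisfy it → formula holds.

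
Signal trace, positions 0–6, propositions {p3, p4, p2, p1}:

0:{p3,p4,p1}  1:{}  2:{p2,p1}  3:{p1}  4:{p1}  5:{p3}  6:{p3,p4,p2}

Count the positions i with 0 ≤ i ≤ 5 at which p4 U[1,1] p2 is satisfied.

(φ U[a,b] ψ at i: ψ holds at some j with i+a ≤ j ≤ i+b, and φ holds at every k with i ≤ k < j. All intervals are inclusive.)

Evaluate at each i in [0,5]:
  i=0: ✗ (no rhs in [1,1])
  i=1: ✗ (lhs fails at k=1 before rhs at j=2)
  i=2: ✗ (no rhs in [3,3])
  i=3: ✗ (no rhs in [4,4])
  i=4: ✗ (no rhs in [5,5])
  i=5: ✗ (lhs fails at k=5 before rhs at j=6)
Positions where it holds: {} → 0.

0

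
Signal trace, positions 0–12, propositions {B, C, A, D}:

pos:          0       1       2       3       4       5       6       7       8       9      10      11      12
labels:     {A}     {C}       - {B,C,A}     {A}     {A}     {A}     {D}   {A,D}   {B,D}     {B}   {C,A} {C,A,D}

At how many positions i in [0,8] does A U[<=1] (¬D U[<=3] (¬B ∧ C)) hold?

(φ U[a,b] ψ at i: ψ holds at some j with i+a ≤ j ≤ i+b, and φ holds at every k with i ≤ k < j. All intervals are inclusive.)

Evaluate at each i in [0,8]:
  i=0: ✓ (rhs at j=0)
  i=1: ✓ (rhs at j=1)
  i=2: ✗ (no rhs in [2,3])
  i=3: ✗ (no rhs in [3,4])
  i=4: ✗ (no rhs in [4,5])
  i=5: ✗ (no rhs in [5,6])
  i=6: ✗ (no rhs in [6,7])
  i=7: ✗ (no rhs in [7,8])
  i=8: ✗ (no rhs in [8,9])
Positions where it holds: {0, 1} → 2.

2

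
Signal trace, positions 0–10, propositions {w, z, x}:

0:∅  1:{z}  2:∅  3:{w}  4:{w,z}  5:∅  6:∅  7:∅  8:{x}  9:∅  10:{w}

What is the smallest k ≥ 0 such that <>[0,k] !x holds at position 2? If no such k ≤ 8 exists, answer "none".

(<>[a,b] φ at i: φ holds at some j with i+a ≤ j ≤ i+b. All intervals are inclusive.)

0

Scan j = 2,3,… for !x:
  j=2: holds
First hit at j=2, so smallest k = 2-2 = 0.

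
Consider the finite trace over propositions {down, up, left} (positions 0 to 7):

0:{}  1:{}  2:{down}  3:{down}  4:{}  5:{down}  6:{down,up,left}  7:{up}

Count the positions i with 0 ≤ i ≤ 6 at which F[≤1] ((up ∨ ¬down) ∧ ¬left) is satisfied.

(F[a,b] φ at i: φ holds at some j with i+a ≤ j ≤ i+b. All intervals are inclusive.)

5

Evaluate at each i in [0,6]:
  i=0: ✓ (witness j=0)
  i=1: ✓ (witness j=1)
  i=2: ✗ (none in [2,3])
  i=3: ✓ (witness j=4)
  i=4: ✓ (witness j=4)
  i=5: ✗ (none in [5,6])
  i=6: ✓ (witness j=7)
Positions where it holds: {0, 1, 3, 4, 6} → 5.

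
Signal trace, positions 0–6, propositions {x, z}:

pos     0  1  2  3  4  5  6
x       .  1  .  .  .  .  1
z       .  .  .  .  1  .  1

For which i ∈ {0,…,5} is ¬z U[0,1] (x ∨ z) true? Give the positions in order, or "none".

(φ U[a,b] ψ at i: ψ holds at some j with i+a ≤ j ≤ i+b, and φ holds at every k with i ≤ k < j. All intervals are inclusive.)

0, 1, 3, 4, 5

Evaluate at each i in [0,5]:
  i=0: ✓ (rhs at j=1; lhs holds on [0,0])
  i=1: ✓ (rhs at j=1)
  i=2: ✗ (no rhs in [2,3])
  i=3: ✓ (rhs at j=4; lhs holds on [3,3])
  i=4: ✓ (rhs at j=4)
  i=5: ✓ (rhs at j=6; lhs holds on [5,5])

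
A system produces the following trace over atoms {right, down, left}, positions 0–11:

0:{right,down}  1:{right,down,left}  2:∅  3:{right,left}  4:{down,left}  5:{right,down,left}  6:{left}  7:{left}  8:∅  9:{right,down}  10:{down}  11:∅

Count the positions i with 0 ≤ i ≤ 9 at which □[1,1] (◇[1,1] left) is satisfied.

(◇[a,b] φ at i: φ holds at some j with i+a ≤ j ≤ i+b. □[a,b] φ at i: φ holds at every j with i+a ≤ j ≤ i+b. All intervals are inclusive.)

5

Evaluate at each i in [0,9]:
  i=0: ✗ (fails at j=1)
  i=1: ✓ (all of [2,2])
  i=2: ✓ (all of [3,3])
  i=3: ✓ (all of [4,4])
  i=4: ✓ (all of [5,5])
  i=5: ✓ (all of [6,6])
  i=6: ✗ (fails at j=7)
  i=7: ✗ (fails at j=8)
  i=8: ✗ (fails at j=9)
  i=9: ✗ (fails at j=10)
Positions where it holds: {1, 2, 3, 4, 5} → 5.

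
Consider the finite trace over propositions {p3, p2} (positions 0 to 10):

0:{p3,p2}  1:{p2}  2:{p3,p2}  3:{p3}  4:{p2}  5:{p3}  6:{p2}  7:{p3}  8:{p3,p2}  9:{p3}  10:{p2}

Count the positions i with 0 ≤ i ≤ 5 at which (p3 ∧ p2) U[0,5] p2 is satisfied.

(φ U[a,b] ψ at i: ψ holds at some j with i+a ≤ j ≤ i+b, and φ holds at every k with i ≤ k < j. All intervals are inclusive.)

4

Evaluate at each i in [0,5]:
  i=0: ✓ (rhs at j=0)
  i=1: ✓ (rhs at j=1)
  i=2: ✓ (rhs at j=2)
  i=3: ✗ (lhs fails at k=3 before rhs at j=4)
  i=4: ✓ (rhs at j=4)
  i=5: ✗ (lhs fails at k=5 before rhs at j=6)
Positions where it holds: {0, 1, 2, 4} → 4.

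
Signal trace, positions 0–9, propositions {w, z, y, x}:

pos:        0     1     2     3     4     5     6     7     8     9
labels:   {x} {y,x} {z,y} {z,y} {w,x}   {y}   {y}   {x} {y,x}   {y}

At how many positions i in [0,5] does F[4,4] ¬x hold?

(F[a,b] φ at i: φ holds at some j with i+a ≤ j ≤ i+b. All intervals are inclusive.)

Evaluate at each i in [0,5]:
  i=0: ✗ (none in [4,4])
  i=1: ✓ (witness j=5)
  i=2: ✓ (witness j=6)
  i=3: ✗ (none in [7,7])
  i=4: ✗ (none in [8,8])
  i=5: ✓ (witness j=9)
Positions where it holds: {1, 2, 5} → 3.

3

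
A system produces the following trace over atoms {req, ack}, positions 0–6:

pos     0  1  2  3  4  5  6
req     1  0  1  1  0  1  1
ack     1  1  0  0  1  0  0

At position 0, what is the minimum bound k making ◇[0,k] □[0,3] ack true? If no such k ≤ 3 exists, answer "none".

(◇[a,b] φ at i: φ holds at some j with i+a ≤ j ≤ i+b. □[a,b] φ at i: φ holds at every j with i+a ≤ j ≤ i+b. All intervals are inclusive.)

Scan j = 0,1,… for □[0,3] ack:
  j=0: fails
  j=1: fails
  j=2: fails
  j=3: fails
No j in [0,3] satisfies it → none.

none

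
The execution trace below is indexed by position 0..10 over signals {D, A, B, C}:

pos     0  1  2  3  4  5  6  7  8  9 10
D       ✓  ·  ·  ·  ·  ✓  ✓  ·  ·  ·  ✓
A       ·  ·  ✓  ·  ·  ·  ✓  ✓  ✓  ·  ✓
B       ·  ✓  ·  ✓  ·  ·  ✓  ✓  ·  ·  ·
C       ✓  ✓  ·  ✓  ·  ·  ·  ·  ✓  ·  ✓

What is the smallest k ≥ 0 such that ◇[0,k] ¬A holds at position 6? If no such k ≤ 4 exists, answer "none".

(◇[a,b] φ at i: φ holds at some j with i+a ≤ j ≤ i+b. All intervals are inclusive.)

3

Scan j = 6,7,… for ¬A:
  j=6: fails
  j=7: fails
  j=8: fails
  j=9: holds
First hit at j=9, so smallest k = 9-6 = 3.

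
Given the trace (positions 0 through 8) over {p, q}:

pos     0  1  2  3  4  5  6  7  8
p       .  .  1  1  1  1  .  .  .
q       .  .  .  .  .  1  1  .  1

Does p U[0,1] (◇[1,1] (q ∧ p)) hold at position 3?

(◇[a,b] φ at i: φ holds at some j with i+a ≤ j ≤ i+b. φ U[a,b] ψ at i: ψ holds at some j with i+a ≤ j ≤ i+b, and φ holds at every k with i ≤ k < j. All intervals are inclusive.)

Need some j in [3,4] with ◇[1,1] (q ∧ p), and p at every k in [3,j-1].
  j=3: ◇[1,1] (q ∧ p) — fails (none in [4,4]).
  j=4: ◇[1,1] (q ∧ p) holds; p holds at every k in [3,3] → satisfied.

True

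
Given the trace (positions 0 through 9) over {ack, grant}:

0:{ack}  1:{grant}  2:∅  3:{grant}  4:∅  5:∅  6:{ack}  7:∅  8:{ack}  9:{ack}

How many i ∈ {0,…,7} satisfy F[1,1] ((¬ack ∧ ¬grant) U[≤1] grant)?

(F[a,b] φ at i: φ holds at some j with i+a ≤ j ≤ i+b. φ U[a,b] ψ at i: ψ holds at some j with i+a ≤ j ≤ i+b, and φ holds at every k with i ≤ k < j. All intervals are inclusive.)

3

Evaluate at each i in [0,7]:
  i=0: ✓ (witness j=1)
  i=1: ✓ (witness j=2)
  i=2: ✓ (witness j=3)
  i=3: ✗ (none in [4,4])
  i=4: ✗ (none in [5,5])
  i=5: ✗ (none in [6,6])
  i=6: ✗ (none in [7,7])
  i=7: ✗ (none in [8,8])
Positions where it holds: {0, 1, 2} → 3.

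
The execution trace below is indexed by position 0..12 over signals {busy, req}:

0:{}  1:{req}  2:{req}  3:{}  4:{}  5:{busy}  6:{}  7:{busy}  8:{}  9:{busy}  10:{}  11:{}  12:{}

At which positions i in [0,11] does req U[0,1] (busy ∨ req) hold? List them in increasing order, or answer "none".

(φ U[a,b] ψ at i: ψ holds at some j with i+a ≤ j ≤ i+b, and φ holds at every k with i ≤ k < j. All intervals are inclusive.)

1, 2, 5, 7, 9

Evaluate at each i in [0,11]:
  i=0: ✗ (lhs fails at k=0 before rhs at j=1)
  i=1: ✓ (rhs at j=1)
  i=2: ✓ (rhs at j=2)
  i=3: ✗ (no rhs in [3,4])
  i=4: ✗ (lhs fails at k=4 before rhs at j=5)
  i=5: ✓ (rhs at j=5)
  i=6: ✗ (lhs fails at k=6 before rhs at j=7)
  i=7: ✓ (rhs at j=7)
  i=8: ✗ (lhs fails at k=8 before rhs at j=9)
  i=9: ✓ (rhs at j=9)
  i=10: ✗ (no rhs in [10,11])
  i=11: ✗ (no rhs in [11,12])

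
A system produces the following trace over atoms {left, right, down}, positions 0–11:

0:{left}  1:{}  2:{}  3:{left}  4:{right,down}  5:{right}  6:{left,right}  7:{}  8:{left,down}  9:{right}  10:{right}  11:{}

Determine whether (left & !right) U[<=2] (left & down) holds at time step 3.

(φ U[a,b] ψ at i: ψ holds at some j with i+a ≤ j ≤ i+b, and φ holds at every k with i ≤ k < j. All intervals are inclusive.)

Need some j in [3,5] with (left & down), and (left & !right) at every k in [3,j-1].
  j=3: (left & down) false.
  j=4: (left & down) false.
  j=5: (left & down) false.
No j in the window works → until fails.

No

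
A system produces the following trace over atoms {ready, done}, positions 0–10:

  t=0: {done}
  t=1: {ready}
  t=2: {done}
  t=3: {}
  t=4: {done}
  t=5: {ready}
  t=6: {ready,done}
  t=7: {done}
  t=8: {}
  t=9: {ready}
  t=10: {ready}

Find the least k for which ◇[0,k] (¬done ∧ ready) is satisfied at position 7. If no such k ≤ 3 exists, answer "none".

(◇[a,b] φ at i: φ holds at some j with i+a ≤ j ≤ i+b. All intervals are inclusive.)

Scan j = 7,8,… for (¬done ∧ ready):
  j=7: fails
  j=8: fails
  j=9: holds
First hit at j=9, so smallest k = 9-7 = 2.

2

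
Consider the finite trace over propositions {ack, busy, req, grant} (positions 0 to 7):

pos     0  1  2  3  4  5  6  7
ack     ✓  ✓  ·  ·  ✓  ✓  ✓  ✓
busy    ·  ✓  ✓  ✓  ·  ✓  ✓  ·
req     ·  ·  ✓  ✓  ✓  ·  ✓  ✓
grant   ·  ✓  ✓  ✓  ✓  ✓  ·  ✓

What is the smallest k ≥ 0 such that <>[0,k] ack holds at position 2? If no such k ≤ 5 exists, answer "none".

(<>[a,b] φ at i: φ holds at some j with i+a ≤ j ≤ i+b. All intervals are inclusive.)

Scan j = 2,3,… for ack:
  j=2: fails
  j=3: fails
  j=4: holds
First hit at j=4, so smallest k = 4-2 = 2.

2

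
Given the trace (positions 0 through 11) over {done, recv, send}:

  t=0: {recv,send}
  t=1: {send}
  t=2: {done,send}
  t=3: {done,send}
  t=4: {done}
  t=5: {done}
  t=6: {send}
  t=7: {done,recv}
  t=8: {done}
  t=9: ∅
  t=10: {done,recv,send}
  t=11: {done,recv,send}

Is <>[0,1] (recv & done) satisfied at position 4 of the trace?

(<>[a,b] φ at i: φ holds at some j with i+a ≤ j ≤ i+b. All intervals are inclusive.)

No

Check (recv & done) at each j in [4,5]:
  j=4: false
  j=5: false
No position in the window satisfies it → formula fails.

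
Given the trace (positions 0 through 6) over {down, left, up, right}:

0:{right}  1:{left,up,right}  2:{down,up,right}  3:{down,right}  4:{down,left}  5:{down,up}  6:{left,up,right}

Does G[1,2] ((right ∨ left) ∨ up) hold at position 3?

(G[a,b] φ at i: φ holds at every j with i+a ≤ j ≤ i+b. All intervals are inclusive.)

Holds

Check ((right ∨ left) ∨ up) at every j in [4,5]:
  j=4: true
  j=5: true
All positions satisfy it → formula holds.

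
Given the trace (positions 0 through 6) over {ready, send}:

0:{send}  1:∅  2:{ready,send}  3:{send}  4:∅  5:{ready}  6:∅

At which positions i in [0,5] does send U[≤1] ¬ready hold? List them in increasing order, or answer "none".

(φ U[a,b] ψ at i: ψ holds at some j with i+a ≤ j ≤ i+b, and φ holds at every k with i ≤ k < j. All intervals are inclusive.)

Evaluate at each i in [0,5]:
  i=0: ✓ (rhs at j=0)
  i=1: ✓ (rhs at j=1)
  i=2: ✓ (rhs at j=3; lhs holds on [2,2])
  i=3: ✓ (rhs at j=3)
  i=4: ✓ (rhs at j=4)
  i=5: ✗ (lhs fails at k=5 before rhs at j=6)

0, 1, 2, 3, 4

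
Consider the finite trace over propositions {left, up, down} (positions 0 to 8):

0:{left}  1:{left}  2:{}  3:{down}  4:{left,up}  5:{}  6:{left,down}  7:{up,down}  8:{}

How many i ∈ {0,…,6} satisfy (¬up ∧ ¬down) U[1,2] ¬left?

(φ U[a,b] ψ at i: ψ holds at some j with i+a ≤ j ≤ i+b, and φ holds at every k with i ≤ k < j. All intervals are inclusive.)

3

Evaluate at each i in [0,6]:
  i=0: ✓ (rhs at j=2; lhs holds on [0,1])
  i=1: ✓ (rhs at j=2; lhs holds on [1,1])
  i=2: ✓ (rhs at j=3; lhs holds on [2,2])
  i=3: ✗ (lhs fails at k=3 before rhs at j=5)
  i=4: ✗ (lhs fails at k=4 before rhs at j=5)
  i=5: ✗ (lhs fails at k=6 before rhs at j=7)
  i=6: ✗ (lhs fails at k=6 before rhs at j=7)
Positions where it holds: {0, 1, 2} → 3.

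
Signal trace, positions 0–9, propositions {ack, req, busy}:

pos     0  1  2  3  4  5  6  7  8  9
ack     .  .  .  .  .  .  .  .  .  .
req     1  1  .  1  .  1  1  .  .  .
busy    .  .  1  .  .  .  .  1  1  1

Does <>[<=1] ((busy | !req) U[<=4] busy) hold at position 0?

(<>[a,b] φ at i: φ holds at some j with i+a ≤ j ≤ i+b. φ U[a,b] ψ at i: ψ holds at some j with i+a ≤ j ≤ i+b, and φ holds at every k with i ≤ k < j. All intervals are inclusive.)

False

Check ((busy | !req) U[<=4] busy) at each j in [0,1]:
  j=0: fails
  j=1: fails
No position in the window satisfies it → formula fails.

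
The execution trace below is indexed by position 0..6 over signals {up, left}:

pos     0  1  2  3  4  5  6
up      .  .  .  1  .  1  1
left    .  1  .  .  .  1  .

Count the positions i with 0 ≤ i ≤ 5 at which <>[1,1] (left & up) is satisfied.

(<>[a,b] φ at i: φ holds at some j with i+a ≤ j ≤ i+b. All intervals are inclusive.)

1

Evaluate at each i in [0,5]:
  i=0: ✗ (none in [1,1])
  i=1: ✗ (none in [2,2])
  i=2: ✗ (none in [3,3])
  i=3: ✗ (none in [4,4])
  i=4: ✓ (witness j=5)
  i=5: ✗ (none in [6,6])
Positions where it holds: {4} → 1.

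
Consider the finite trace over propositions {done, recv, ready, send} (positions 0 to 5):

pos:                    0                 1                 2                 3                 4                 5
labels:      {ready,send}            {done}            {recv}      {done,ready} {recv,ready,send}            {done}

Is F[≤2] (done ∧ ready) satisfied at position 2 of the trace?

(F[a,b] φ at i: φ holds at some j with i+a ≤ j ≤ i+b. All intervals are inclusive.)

Yes

Check (done ∧ ready) at each j in [2,4]:
  j=2: false
  j=3: true
  j=4: false
Found at j=3 → formula holds.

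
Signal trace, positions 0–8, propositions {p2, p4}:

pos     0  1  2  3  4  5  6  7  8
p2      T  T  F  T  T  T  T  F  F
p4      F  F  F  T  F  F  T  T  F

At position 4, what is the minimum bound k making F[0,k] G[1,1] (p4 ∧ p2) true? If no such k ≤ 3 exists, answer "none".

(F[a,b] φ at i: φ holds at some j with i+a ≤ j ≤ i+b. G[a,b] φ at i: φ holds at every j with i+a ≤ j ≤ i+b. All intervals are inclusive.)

1

Scan j = 4,5,… for G[1,1] (p4 ∧ p2):
  j=4: fails
  j=5: holds
First hit at j=5, so smallest k = 5-4 = 1.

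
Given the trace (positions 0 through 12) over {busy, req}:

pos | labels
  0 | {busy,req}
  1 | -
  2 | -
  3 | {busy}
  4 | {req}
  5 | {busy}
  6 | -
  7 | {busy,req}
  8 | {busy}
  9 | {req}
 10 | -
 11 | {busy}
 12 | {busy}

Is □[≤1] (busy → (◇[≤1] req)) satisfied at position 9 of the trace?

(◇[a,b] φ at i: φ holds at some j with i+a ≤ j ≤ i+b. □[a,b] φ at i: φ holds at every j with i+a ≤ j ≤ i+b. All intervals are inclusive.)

Holds

Check (busy → (◇[≤1] req)) at every j in [9,10]:
  j=9: antecedent false → ✓
  j=10: antecedent false → ✓
All positions satisfy it → formula holds.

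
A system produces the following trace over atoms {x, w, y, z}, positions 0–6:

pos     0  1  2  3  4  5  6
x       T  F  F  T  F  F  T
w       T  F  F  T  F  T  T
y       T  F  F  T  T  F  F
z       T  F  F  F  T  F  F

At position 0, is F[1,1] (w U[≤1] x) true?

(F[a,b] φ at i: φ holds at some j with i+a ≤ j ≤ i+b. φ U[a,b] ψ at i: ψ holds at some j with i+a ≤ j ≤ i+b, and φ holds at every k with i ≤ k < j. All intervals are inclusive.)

Does not hold

Check (w U[≤1] x) at each j in [1,1]:
  j=1: fails
No position in the window satisfies it → formula fails.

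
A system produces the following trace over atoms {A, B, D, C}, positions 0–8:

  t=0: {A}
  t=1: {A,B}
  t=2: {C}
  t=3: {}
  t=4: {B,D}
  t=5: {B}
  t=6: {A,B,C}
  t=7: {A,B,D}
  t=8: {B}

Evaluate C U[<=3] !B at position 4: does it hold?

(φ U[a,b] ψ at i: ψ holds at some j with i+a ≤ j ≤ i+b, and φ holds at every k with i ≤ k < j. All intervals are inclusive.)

Need some j in [4,7] with !B, and C at every k in [4,j-1].
  j=4: !B false.
  j=5: !B false.
  j=6: !B false.
  j=7: !B false.
No j in the window works → until fails.

Does not hold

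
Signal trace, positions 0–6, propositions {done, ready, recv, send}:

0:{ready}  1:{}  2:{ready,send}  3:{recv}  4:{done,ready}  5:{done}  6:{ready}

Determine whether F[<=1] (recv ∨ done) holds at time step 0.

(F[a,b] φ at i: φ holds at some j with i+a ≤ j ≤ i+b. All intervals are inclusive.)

Check (recv ∨ done) at each j in [0,1]:
  j=0: false
  j=1: false
No position in the window satisfies it → formula fails.

No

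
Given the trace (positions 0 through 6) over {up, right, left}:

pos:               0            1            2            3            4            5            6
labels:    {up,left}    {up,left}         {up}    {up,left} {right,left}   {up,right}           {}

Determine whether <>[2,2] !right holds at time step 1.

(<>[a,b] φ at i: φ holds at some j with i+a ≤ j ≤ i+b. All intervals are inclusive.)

Holds

Check !right at each j in [3,3]:
  j=3: true
Found at j=3 → formula holds.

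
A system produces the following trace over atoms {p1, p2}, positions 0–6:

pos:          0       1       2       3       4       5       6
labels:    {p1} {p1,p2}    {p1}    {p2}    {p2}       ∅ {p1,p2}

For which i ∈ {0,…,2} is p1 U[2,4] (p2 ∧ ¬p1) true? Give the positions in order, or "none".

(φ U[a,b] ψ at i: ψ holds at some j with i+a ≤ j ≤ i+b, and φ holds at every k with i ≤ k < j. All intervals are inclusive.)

Evaluate at each i in [0,2]:
  i=0: ✓ (rhs at j=3; lhs holds on [0,2])
  i=1: ✓ (rhs at j=3; lhs holds on [1,2])
  i=2: ✗ (lhs fails at k=3 before rhs at j=4)

0, 1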